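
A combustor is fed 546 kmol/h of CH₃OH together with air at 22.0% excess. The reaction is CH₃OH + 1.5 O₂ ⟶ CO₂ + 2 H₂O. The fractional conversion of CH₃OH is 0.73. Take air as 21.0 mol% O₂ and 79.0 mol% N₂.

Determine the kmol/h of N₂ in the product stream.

Stoichiometric O₂ = 1.5 × 546 = 819 kmol/h; O₂ fed = 819 × 1.220 = 999.2 kmol/h.
N₂ fed = 999.2 × 79/21 = 3759 kmol/h.
Fuel reacted = 0.73 × 546 → ξ = 398.6 kmol/h.
Outlet (n = n₀ + ν ξ):
  CH₃OH: 546 − 1(398.6) = 147.4
  O₂: 999.2 − 1.5(398.6) = 401.3
  N₂: 3759 (inert)
  CO₂: 0 + 1(398.6) = 398.6
  H₂O: 0 + 2(398.6) = 797.2

3760 kmol/h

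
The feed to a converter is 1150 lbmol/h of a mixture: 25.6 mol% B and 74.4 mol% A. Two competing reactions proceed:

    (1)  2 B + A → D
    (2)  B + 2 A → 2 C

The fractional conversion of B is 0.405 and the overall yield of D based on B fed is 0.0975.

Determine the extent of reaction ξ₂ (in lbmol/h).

ξ₂ = 61.8 lbmol/h

Yield of D: 1ξ₁ / 294.4 = 0.0975 → ξ₁ = 28.7 lbmol/h.
Conversion of B: 2ξ₁ + 1ξ₂ = 0.405 × 294.4 = 119.2 → ξ₂ = 61.82 lbmol/h.
Outlet amounts (n = n₀ + Σ ν·ξ):
  B: 294.4 − 2(28.7) − 1(61.82) = 175.2
  A: 855.6 − 1(28.7) − 2(61.82) = 703.2
  D: 0 + 1(28.7) = 28.7
  C: 0 + 2(61.82) = 123.6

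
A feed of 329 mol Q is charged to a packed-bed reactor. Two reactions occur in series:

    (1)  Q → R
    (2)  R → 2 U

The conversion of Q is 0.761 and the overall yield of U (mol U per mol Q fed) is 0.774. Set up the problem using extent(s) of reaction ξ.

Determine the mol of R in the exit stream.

Conversion of Q: Q consumed = 1ξ₁ = 0.761 × 329 → ξ₁ = 250.4 mol.
Yield of U: 2ξ₂ / 329 = 0.774 → ξ₂ = 127.3 mol.
Outlet amounts (n = n₀ + Σ ν·ξ):
  Q: 329 − 1(250.4) = 78.63
  R: 0 + 1(250.4) − 1(127.3) = 123
  U: 0 + 2(127.3) = 254.6

123 mol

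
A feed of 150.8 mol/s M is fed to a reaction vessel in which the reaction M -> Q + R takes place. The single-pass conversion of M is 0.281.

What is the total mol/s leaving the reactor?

193 mol/s

M reacted = 0.281 × 150.8 = 42.37 mol/s; ν_M = −1, so ξ = 42.37/1 = 42.37 mol/s.
Outlet amounts (n = n₀ + ν ξ):
  M: 150.8 − 1(42.37) = 108.4
  Q: 0 + 1(42.37) = 42.37
  R: 0 + 1(42.37) = 42.37
Total out = 108.4 + 42.37 + 42.37 = 193.2 mol/s.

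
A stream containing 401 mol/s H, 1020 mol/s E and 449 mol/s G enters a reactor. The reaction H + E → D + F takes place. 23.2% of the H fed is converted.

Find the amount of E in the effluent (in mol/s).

H reacted = 0.232 × 401 = 93.03 mol/s; ν_H = −1, so ξ = 93.03/1 = 93.03 mol/s.
Outlet amounts (n = n₀ + ν ξ):
  H: 401 − 1(93.03) = 308
  E: 1020 − 1(93.03) = 927
  D: 0 + 1(93.03) = 93.03
  F: 0 + 1(93.03) = 93.03
  G: 449 (inert)

927 mol/s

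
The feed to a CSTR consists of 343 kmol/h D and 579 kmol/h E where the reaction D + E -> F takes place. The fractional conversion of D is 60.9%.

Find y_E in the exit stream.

D reacted = 0.609 × 343 = 208.9 kmol/h; ν_D = −1, so ξ = 208.9/1 = 208.9 kmol/h.
Outlet amounts (n = n₀ + ν ξ):
  D: 343 − 1(208.9) = 134.1
  E: 579 − 1(208.9) = 370.1
  F: 0 + 1(208.9) = 208.9
Total out = 713.1 kmol/h; y_E = 370.1 / 713.1 = 0.519.

0.519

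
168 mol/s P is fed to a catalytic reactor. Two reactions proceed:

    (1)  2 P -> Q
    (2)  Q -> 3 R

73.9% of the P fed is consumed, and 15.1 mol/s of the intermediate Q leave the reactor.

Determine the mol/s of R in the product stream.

Conversion of P: P consumed = 2ξ₁ = 0.739 × 168 → ξ₁ = 62.08 mol/s.
Q balance: n_Q = 0 + 1ξ₁ − 1ξ₂ = 15.1 → ξ₂ = (1·62.08 − 15.1)/1 = 46.98 mol/s.
Outlet amounts (n = n₀ + Σ ν·ξ):
  P: 168 − 2(62.08) = 43.85
  Q: 0 + 1(62.08) − 1(46.98) = 15.1
  R: 0 + 3(46.98) = 140.9

141 mol/s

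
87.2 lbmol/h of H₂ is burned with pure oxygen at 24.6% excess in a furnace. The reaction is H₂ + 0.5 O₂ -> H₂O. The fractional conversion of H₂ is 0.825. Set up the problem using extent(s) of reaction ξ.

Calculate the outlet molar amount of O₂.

Stoichiometric O₂ = 0.5 × 87.2 = 43.6 lbmol/h; O₂ fed = 43.6 × 1.246 = 54.33 lbmol/h.
Fuel reacted = 0.825 × 87.2 → ξ = 71.94 lbmol/h.
Outlet (n = n₀ + ν ξ):
  H₂: 87.2 − 1(71.94) = 15.26
  O₂: 54.33 − 0.5(71.94) = 18.36
  H₂O: 0 + 1(71.94) = 71.94

18.4 lbmol/h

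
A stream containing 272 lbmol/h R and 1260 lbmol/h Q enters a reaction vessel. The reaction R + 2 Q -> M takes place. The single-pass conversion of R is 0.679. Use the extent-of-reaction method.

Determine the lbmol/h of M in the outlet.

R reacted = 0.679 × 272 = 184.7 lbmol/h; ν_R = −1, so ξ = 184.7/1 = 184.7 lbmol/h.
Outlet amounts (n = n₀ + ν ξ):
  R: 272 − 1(184.7) = 87.31
  Q: 1260 − 2(184.7) = 890.6
  M: 0 + 1(184.7) = 184.7

185 lbmol/h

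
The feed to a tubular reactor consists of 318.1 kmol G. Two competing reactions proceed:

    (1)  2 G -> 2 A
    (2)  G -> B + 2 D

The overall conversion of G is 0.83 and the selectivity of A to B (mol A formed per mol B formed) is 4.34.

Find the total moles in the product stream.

Conversion of G: G consumed = 0.83 × 318.1 = 264 kmol = 2ξ₁ + 1ξ₂.
Selectivity: 2ξ₁ / (1ξ₂) = 4.34 → ξ₁ = 2.17 ξ₂.
Substitute: (2·2.17 + 1) ξ₂ = 264 → ξ₂ = 49.44 kmol, ξ₁ = 107.3 kmol.
Outlet amounts (n = n₀ + Σ ν·ξ):
  G: 318.1 − 2(107.3) − 1(49.44) = 54.08
  A: 0 + 2(107.3) = 214.6
  B: 0 + 1(49.44) = 49.44
  D: 0 + 2(49.44) = 98.89
Total out = 54.08 + 214.6 + 49.44 + 98.89 = 417 kmol.

417 kmol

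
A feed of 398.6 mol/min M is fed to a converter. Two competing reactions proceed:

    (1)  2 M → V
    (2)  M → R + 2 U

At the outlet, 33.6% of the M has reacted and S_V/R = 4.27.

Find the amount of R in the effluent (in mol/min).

Conversion of M: M consumed = 0.336 × 398.6 = 133.9 mol/min = 2ξ₁ + 1ξ₂.
Selectivity: 1ξ₁ / (1ξ₂) = 4.27 → ξ₁ = 4.27 ξ₂.
Substitute: (2·4.27 + 1) ξ₂ = 133.9 → ξ₂ = 14.04 mol/min, ξ₁ = 59.95 mol/min.
Outlet amounts (n = n₀ + Σ ν·ξ):
  M: 398.6 − 2(59.95) − 1(14.04) = 264.7
  V: 0 + 1(59.95) = 59.95
  R: 0 + 1(14.04) = 14.04
  U: 0 + 2(14.04) = 28.08

14 mol/min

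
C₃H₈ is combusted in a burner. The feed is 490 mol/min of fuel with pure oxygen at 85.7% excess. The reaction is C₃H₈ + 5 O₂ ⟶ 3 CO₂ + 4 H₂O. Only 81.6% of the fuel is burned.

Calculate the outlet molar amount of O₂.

2550 mol/min

Stoichiometric O₂ = 5 × 490 = 2450 mol/min; O₂ fed = 2450 × 1.857 = 4550 mol/min.
Fuel reacted = 0.816 × 490 → ξ = 399.8 mol/min.
Outlet (n = n₀ + ν ξ):
  C₃H₈: 490 − 1(399.8) = 90.16
  O₂: 4550 − 5(399.8) = 2550
  CO₂: 0 + 3(399.8) = 1200
  H₂O: 0 + 4(399.8) = 1599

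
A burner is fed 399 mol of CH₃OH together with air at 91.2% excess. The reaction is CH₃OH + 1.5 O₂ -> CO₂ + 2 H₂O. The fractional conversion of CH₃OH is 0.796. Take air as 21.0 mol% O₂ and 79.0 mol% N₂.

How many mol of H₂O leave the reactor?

635 mol

Stoichiometric O₂ = 1.5 × 399 = 598.5 mol; O₂ fed = 598.5 × 1.912 = 1144 mol.
N₂ fed = 1144 × 79/21 = 4305 mol.
Fuel reacted = 0.796 × 399 → ξ = 317.6 mol.
Outlet (n = n₀ + ν ξ):
  CH₃OH: 399 − 1(317.6) = 81.4
  O₂: 1144 − 1.5(317.6) = 667.9
  N₂: 4305 (inert)
  CO₂: 0 + 1(317.6) = 317.6
  H₂O: 0 + 2(317.6) = 635.2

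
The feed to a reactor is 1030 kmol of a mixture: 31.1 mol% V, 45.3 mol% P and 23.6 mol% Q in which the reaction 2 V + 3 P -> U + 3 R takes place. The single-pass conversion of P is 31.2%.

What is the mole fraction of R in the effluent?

0.148

P reacted = 0.312 × 466.6 = 145.6 kmol; ν_P = −3, so ξ = 145.6/3 = 48.53 kmol.
Outlet amounts (n = n₀ + ν ξ):
  V: 320.3 − 2(48.53) = 223.3
  P: 466.6 − 3(48.53) = 321
  U: 0 + 1(48.53) = 48.53
  R: 0 + 3(48.53) = 145.6
  Q: 243.1 (inert)
Total out = 981.5 kmol; y_R = 145.6 / 981.5 = 0.1483.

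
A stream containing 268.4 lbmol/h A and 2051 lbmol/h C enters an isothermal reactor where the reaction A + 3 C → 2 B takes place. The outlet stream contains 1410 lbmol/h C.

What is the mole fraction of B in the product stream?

0.226

For C: n = n₀ − 3ξ → 1410 = 2051 − 3ξ, giving ξ = 213.7 lbmol/h.
Outlet amounts (n = n₀ + ν ξ):
  A: 268.4 − 1(213.7) = 54.73
  C: 2051 − 3(213.7) = 1410
  B: 0 + 2(213.7) = 427.3
Total out = 1892 lbmol/h; y_B = 427.3 / 1892 = 0.2259.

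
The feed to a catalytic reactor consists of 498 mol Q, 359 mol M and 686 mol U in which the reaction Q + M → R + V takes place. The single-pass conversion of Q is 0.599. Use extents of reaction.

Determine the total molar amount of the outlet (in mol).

Q reacted = 0.599 × 498 = 298.3 mol; ν_Q = −1, so ξ = 298.3/1 = 298.3 mol.
Outlet amounts (n = n₀ + ν ξ):
  Q: 498 − 1(298.3) = 199.7
  M: 359 − 1(298.3) = 60.7
  R: 0 + 1(298.3) = 298.3
  V: 0 + 1(298.3) = 298.3
  U: 686 (inert)
Total out = 199.7 + 60.7 + 298.3 + 298.3 + 686 = 1543 mol.

1540 mol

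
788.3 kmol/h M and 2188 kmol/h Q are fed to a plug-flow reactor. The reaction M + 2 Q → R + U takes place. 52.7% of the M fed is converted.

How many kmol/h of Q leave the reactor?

M reacted = 0.527 × 788.3 = 415.4 kmol/h; ν_M = −1, so ξ = 415.4/1 = 415.4 kmol/h.
Outlet amounts (n = n₀ + ν ξ):
  M: 788.3 − 1(415.4) = 372.9
  Q: 2188 − 2(415.4) = 1357
  R: 0 + 1(415.4) = 415.4
  U: 0 + 1(415.4) = 415.4

1360 kmol/h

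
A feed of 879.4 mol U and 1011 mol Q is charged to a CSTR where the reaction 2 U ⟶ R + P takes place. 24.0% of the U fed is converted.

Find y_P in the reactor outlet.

0.0558

U reacted = 0.24 × 879.4 = 211.1 mol; ν_U = −2, so ξ = 211.1/2 = 105.5 mol.
Outlet amounts (n = n₀ + ν ξ):
  U: 879.4 − 2(105.5) = 668.3
  R: 0 + 1(105.5) = 105.5
  P: 0 + 1(105.5) = 105.5
  Q: 1011 (inert)
Total out = 1890 mol; y_P = 105.5 / 1890 = 0.05582.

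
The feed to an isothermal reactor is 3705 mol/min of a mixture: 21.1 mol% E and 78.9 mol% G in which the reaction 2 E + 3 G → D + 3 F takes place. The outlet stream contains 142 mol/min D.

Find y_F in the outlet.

For D: n = n₀ + 1ξ → 142 = 0 + 1ξ, giving ξ = 142 mol/min.
Outlet amounts (n = n₀ + ν ξ):
  E: 781.8 − 2(142) = 497.8
  G: 2923 − 3(142) = 2497
  D: 0 + 1(142) = 142
  F: 0 + 3(142) = 426
Total out = 3563 mol/min; y_F = 426 / 3563 = 0.1196.

0.12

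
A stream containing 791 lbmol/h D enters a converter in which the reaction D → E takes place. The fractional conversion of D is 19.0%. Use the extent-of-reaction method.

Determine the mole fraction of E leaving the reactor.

D reacted = 0.19 × 791 = 150.3 lbmol/h; ν_D = −1, so ξ = 150.3/1 = 150.3 lbmol/h.
Outlet amounts (n = n₀ + ν ξ):
  D: 791 − 1(150.3) = 640.7
  E: 0 + 1(150.3) = 150.3
Total out = 791 lbmol/h; y_E = 150.3 / 791 = 0.19.

0.19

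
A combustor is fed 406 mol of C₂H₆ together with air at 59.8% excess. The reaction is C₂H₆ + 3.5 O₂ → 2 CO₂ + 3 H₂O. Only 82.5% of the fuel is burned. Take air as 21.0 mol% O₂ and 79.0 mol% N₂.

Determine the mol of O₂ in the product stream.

1100 mol

Stoichiometric O₂ = 3.5 × 406 = 1421 mol; O₂ fed = 1421 × 1.598 = 2271 mol.
N₂ fed = 2271 × 79/21 = 8542 mol.
Fuel reacted = 0.825 × 406 → ξ = 334.9 mol.
Outlet (n = n₀ + ν ξ):
  C₂H₆: 406 − 1(334.9) = 71.05
  O₂: 2271 − 3.5(334.9) = 1098
  N₂: 8542 (inert)
  CO₂: 0 + 2(334.9) = 669.9
  H₂O: 0 + 3(334.9) = 1005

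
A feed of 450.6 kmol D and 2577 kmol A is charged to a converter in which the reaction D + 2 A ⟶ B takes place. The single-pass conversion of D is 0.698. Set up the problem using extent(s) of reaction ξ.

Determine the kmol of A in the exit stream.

1950 kmol

D reacted = 0.698 × 450.6 = 314.5 kmol; ν_D = −1, so ξ = 314.5/1 = 314.5 kmol.
Outlet amounts (n = n₀ + ν ξ):
  D: 450.6 − 1(314.5) = 136.1
  A: 2577 − 2(314.5) = 1948
  B: 0 + 1(314.5) = 314.5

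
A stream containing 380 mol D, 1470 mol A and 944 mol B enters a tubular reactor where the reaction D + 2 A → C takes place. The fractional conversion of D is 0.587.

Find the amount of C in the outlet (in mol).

D reacted = 0.587 × 380 = 223.1 mol; ν_D = −1, so ξ = 223.1/1 = 223.1 mol.
Outlet amounts (n = n₀ + ν ξ):
  D: 380 − 1(223.1) = 156.9
  A: 1470 − 2(223.1) = 1024
  C: 0 + 1(223.1) = 223.1
  B: 944 (inert)

223 mol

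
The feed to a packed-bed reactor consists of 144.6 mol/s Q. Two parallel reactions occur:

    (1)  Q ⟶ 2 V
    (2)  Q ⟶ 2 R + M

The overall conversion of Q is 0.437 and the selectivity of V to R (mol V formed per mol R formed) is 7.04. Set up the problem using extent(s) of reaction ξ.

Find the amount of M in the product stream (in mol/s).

Conversion of Q: Q consumed = 0.437 × 144.6 = 63.19 mol/s = 1ξ₁ + 1ξ₂.
Selectivity: 2ξ₁ / (2ξ₂) = 7.04 → ξ₁ = 7.04 ξ₂.
Substitute: (1·7.04 + 1) ξ₂ = 63.19 → ξ₂ = 7.859 mol/s, ξ₁ = 55.33 mol/s.
Outlet amounts (n = n₀ + Σ ν·ξ):
  Q: 144.6 − 1(55.33) − 1(7.859) = 81.41
  V: 0 + 2(55.33) = 110.7
  R: 0 + 2(7.859) = 15.72
  M: 0 + 1(7.859) = 7.859

7.86 mol/s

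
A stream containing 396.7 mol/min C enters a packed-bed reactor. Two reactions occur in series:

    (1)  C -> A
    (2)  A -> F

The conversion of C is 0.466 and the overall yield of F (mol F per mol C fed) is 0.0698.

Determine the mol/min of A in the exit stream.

Conversion of C: C consumed = 1ξ₁ = 0.466 × 396.7 → ξ₁ = 184.9 mol/min.
Yield of F: 1ξ₂ / 396.7 = 0.0698 → ξ₂ = 27.69 mol/min.
Outlet amounts (n = n₀ + Σ ν·ξ):
  C: 396.7 − 1(184.9) = 211.8
  A: 0 + 1(184.9) − 1(27.69) = 157.2
  F: 0 + 1(27.69) = 27.69

157 mol/min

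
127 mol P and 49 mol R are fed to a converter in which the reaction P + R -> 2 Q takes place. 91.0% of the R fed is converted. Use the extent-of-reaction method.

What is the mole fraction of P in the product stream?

R reacted = 0.91 × 49 = 44.59 mol; ν_R = −1, so ξ = 44.59/1 = 44.59 mol.
Outlet amounts (n = n₀ + ν ξ):
  P: 127 − 1(44.59) = 82.41
  R: 49 − 1(44.59) = 4.41
  Q: 0 + 2(44.59) = 89.18
Total out = 176 mol; y_P = 82.41 / 176 = 0.4682.

0.468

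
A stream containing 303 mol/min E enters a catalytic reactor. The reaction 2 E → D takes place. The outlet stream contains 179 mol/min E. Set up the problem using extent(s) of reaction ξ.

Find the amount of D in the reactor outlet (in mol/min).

62 mol/min

For E: n = n₀ − 2ξ → 179 = 303 − 2ξ, giving ξ = 62 mol/min.
Outlet amounts (n = n₀ + ν ξ):
  E: 303 − 2(62) = 179
  D: 0 + 1(62) = 62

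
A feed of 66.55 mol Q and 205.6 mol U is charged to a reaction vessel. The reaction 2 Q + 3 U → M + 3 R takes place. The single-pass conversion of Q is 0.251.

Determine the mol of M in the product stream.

Q reacted = 0.251 × 66.55 = 16.7 mol; ν_Q = −2, so ξ = 16.7/2 = 8.352 mol.
Outlet amounts (n = n₀ + ν ξ):
  Q: 66.55 − 2(8.352) = 49.85
  U: 205.6 − 3(8.352) = 180.5
  M: 0 + 1(8.352) = 8.352
  R: 0 + 3(8.352) = 25.06

8.35 mol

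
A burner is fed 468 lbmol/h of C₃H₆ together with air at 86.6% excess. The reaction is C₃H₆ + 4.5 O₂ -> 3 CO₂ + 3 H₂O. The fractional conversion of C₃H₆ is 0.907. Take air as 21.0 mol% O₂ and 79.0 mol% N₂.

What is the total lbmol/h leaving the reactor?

19400 lbmol/h

Stoichiometric O₂ = 4.5 × 468 = 2106 lbmol/h; O₂ fed = 2106 × 1.866 = 3930 lbmol/h.
N₂ fed = 3930 × 79/21 = 14780 lbmol/h.
Fuel reacted = 0.907 × 468 → ξ = 424.5 lbmol/h.
Outlet (n = n₀ + ν ξ):
  C₃H₆: 468 − 1(424.5) = 43.52
  O₂: 3930 − 4.5(424.5) = 2020
  N₂: 14780 (inert)
  CO₂: 0 + 3(424.5) = 1273
  H₂O: 0 + 3(424.5) = 1273
Total out = 43.52 + 2020 + 14780 + 1273 + 1273 = 19390 lbmol/h.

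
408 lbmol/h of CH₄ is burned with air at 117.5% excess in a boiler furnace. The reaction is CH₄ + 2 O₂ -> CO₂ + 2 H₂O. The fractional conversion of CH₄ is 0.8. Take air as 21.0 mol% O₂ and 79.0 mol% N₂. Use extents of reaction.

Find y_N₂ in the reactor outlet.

0.754

Stoichiometric O₂ = 2 × 408 = 816 lbmol/h; O₂ fed = 816 × 2.175 = 1775 lbmol/h.
N₂ fed = 1775 × 79/21 = 6677 lbmol/h.
Fuel reacted = 0.8 × 408 → ξ = 326.4 lbmol/h.
Outlet (n = n₀ + ν ξ):
  CH₄: 408 − 1(326.4) = 81.6
  O₂: 1775 − 2(326.4) = 1122
  N₂: 6677 (inert)
  CO₂: 0 + 1(326.4) = 326.4
  H₂O: 0 + 2(326.4) = 652.8
Total out = 8859 lbmol/h; y_N₂ = 6677 / 8859 = 0.7536.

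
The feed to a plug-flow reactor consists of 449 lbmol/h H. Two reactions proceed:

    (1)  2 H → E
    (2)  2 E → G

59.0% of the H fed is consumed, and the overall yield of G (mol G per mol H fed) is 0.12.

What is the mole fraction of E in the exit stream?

0.094

Conversion of H: H consumed = 2ξ₁ = 0.59 × 449 → ξ₁ = 132.5 lbmol/h.
Yield of G: 1ξ₂ / 449 = 0.12 → ξ₂ = 53.88 lbmol/h.
Outlet amounts (n = n₀ + Σ ν·ξ):
  H: 449 − 2(132.5) = 184.1
  E: 0 + 1(132.5) − 2(53.88) = 24.69
  G: 0 + 1(53.88) = 53.88
Total out = 262.7 lbmol/h; y_E = 24.69 / 262.7 = 0.09402.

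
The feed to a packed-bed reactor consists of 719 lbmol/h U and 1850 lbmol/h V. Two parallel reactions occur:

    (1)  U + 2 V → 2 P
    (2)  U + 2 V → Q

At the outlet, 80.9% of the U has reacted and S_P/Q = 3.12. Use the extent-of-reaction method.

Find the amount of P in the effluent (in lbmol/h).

Conversion of U: U consumed = 0.809 × 719 = 581.7 lbmol/h = 1ξ₁ + 1ξ₂.
Selectivity: 2ξ₁ / (1ξ₂) = 3.12 → ξ₁ = 1.56 ξ₂.
Substitute: (1·1.56 + 1) ξ₂ = 581.7 → ξ₂ = 227.2 lbmol/h, ξ₁ = 354.5 lbmol/h.
Outlet amounts (n = n₀ + Σ ν·ξ):
  U: 719 − 1(354.5) − 1(227.2) = 137.3
  V: 1850 − 2(354.5) − 2(227.2) = 686.7
  P: 0 + 2(354.5) = 708.9
  Q: 0 + 1(227.2) = 227.2

709 lbmol/h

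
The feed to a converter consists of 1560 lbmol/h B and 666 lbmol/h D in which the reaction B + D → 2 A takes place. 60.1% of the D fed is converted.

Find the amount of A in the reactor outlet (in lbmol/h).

D reacted = 0.601 × 666 = 400.3 lbmol/h; ν_D = −1, so ξ = 400.3/1 = 400.3 lbmol/h.
Outlet amounts (n = n₀ + ν ξ):
  B: 1560 − 1(400.3) = 1160
  D: 666 − 1(400.3) = 265.7
  A: 0 + 2(400.3) = 800.5

801 lbmol/h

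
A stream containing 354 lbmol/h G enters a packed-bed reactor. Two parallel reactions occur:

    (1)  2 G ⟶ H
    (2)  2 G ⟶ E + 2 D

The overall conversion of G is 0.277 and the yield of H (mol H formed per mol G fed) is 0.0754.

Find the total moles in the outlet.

350 lbmol/h

Yield of H: 1ξ₁ / 354 = 0.0754 → ξ₁ = 26.69 lbmol/h.
Conversion of G: 2ξ₁ + 2ξ₂ = 0.277 × 354 = 98.06 → ξ₂ = 22.34 lbmol/h.
Outlet amounts (n = n₀ + Σ ν·ξ):
  G: 354 − 2(26.69) − 2(22.34) = 255.9
  H: 0 + 1(26.69) = 26.69
  E: 0 + 1(22.34) = 22.34
  D: 0 + 2(22.34) = 44.67
Total out = 255.9 + 26.69 + 22.34 + 44.67 = 349.6 lbmol/h.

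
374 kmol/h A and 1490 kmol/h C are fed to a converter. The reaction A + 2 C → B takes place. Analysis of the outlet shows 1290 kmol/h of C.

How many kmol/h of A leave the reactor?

For C: n = n₀ − 2ξ → 1290 = 1490 − 2ξ, giving ξ = 100 kmol/h.
Outlet amounts (n = n₀ + ν ξ):
  A: 374 − 1(100) = 274
  C: 1490 − 2(100) = 1290
  B: 0 + 1(100) = 100

274 kmol/h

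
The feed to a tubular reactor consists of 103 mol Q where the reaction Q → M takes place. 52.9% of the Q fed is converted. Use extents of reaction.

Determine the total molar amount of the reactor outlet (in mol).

103 mol

Q reacted = 0.529 × 103 = 54.49 mol; ν_Q = −1, so ξ = 54.49/1 = 54.49 mol.
Outlet amounts (n = n₀ + ν ξ):
  Q: 103 − 1(54.49) = 48.51
  M: 0 + 1(54.49) = 54.49
Total out = 48.51 + 54.49 = 103 mol.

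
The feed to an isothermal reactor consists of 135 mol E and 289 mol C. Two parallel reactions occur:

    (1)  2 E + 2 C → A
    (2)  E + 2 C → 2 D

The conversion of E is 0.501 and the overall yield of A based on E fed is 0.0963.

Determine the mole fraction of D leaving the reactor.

0.243

Yield of A: 1ξ₁ / 135 = 0.0963 → ξ₁ = 13 mol.
Conversion of E: 2ξ₁ + 1ξ₂ = 0.501 × 135 = 67.64 → ξ₂ = 41.63 mol.
Outlet amounts (n = n₀ + Σ ν·ξ):
  E: 135 − 2(13) − 1(41.63) = 67.36
  C: 289 − 2(13) − 2(41.63) = 179.7
  A: 0 + 1(13) = 13
  D: 0 + 2(41.63) = 83.27
Total out = 343.4 mol; y_D = 83.27 / 343.4 = 0.2425.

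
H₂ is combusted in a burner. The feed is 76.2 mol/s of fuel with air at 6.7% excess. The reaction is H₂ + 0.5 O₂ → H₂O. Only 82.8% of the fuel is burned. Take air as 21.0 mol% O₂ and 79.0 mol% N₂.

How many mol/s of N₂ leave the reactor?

153 mol/s

Stoichiometric O₂ = 0.5 × 76.2 = 38.1 mol/s; O₂ fed = 38.1 × 1.067 = 40.65 mol/s.
N₂ fed = 40.65 × 79/21 = 152.9 mol/s.
Fuel reacted = 0.828 × 76.2 → ξ = 63.09 mol/s.
Outlet (n = n₀ + ν ξ):
  H₂: 76.2 − 1(63.09) = 13.11
  O₂: 40.65 − 0.5(63.09) = 9.106
  N₂: 152.9 (inert)
  H₂O: 0 + 1(63.09) = 63.09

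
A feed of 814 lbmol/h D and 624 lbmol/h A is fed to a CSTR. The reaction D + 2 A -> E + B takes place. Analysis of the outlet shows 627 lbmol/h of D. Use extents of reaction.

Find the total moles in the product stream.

For D: n = n₀ − 1ξ → 627 = 814 − 1ξ, giving ξ = 187 lbmol/h.
Outlet amounts (n = n₀ + ν ξ):
  D: 814 − 1(187) = 627
  A: 624 − 2(187) = 250
  E: 0 + 1(187) = 187
  B: 0 + 1(187) = 187
Total out = 627 + 250 + 187 + 187 = 1251 lbmol/h.

1250 lbmol/h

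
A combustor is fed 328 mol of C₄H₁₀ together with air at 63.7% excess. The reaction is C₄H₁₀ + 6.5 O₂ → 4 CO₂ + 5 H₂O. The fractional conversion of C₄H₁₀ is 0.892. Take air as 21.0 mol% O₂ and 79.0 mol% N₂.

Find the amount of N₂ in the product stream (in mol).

13100 mol

Stoichiometric O₂ = 6.5 × 328 = 2132 mol; O₂ fed = 2132 × 1.637 = 3490 mol.
N₂ fed = 3490 × 79/21 = 13130 mol.
Fuel reacted = 0.892 × 328 → ξ = 292.6 mol.
Outlet (n = n₀ + ν ξ):
  C₄H₁₀: 328 − 1(292.6) = 35.42
  O₂: 3490 − 6.5(292.6) = 1588
  N₂: 13130 (inert)
  CO₂: 0 + 4(292.6) = 1170
  H₂O: 0 + 5(292.6) = 1463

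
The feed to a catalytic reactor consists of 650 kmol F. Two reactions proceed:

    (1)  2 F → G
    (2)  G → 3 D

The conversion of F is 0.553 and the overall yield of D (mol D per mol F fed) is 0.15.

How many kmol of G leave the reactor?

Conversion of F: F consumed = 2ξ₁ = 0.553 × 650 → ξ₁ = 179.7 kmol.
Yield of D: 3ξ₂ / 650 = 0.15 → ξ₂ = 32.5 kmol.
Outlet amounts (n = n₀ + Σ ν·ξ):
  F: 650 − 2(179.7) = 290.5
  G: 0 + 1(179.7) − 1(32.5) = 147.2
  D: 0 + 3(32.5) = 97.5

147 kmol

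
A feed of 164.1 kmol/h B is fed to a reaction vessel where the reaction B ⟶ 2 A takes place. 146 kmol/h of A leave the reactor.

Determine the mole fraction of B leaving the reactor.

For A: n = n₀ + 2ξ → 146 = 0 + 2ξ, giving ξ = 73 kmol/h.
Outlet amounts (n = n₀ + ν ξ):
  B: 164.1 − 1(73) = 91.1
  A: 0 + 2(73) = 146
Total out = 237.1 kmol/h; y_B = 91.1 / 237.1 = 0.3842.

0.384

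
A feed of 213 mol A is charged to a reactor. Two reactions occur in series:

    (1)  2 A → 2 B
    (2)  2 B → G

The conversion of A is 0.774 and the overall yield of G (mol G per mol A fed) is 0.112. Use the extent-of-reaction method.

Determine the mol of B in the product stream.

117 mol

Conversion of A: A consumed = 2ξ₁ = 0.774 × 213 → ξ₁ = 82.43 mol.
Yield of G: 1ξ₂ / 213 = 0.112 → ξ₂ = 23.86 mol.
Outlet amounts (n = n₀ + Σ ν·ξ):
  A: 213 − 2(82.43) = 48.14
  B: 0 + 2(82.43) − 2(23.86) = 117.1
  G: 0 + 1(23.86) = 23.86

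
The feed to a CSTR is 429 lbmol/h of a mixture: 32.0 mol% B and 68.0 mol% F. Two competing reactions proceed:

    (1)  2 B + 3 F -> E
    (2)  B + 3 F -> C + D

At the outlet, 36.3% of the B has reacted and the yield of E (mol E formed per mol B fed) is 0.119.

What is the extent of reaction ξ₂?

Yield of E: 1ξ₁ / 137.3 = 0.119 → ξ₁ = 16.34 lbmol/h.
Conversion of B: 2ξ₁ + 1ξ₂ = 0.363 × 137.3 = 49.83 → ξ₂ = 17.16 lbmol/h.
Outlet amounts (n = n₀ + Σ ν·ξ):
  B: 137.3 − 2(16.34) − 1(17.16) = 87.45
  F: 291.7 − 3(16.34) − 3(17.16) = 191.2
  E: 0 + 1(16.34) = 16.34
  C: 0 + 1(17.16) = 17.16
  D: 0 + 1(17.16) = 17.16

ξ₂ = 17.2 lbmol/h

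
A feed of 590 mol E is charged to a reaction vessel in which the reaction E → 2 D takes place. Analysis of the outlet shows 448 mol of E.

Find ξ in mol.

ξ = 142 mol

For E: n = n₀ − 1ξ → 448 = 590 − 1ξ, giving ξ = 142 mol.
Outlet amounts (n = n₀ + ν ξ):
  E: 590 − 1(142) = 448
  D: 0 + 2(142) = 284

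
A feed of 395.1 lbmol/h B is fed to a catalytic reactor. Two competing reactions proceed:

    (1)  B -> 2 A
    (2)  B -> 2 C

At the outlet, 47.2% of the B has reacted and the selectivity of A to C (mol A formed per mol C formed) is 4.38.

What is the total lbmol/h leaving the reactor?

Conversion of B: B consumed = 0.472 × 395.1 = 186.5 lbmol/h = 1ξ₁ + 1ξ₂.
Selectivity: 2ξ₁ / (2ξ₂) = 4.38 → ξ₁ = 4.38 ξ₂.
Substitute: (1·4.38 + 1) ξ₂ = 186.5 → ξ₂ = 34.66 lbmol/h, ξ₁ = 151.8 lbmol/h.
Outlet amounts (n = n₀ + Σ ν·ξ):
  B: 395.1 − 1(151.8) − 1(34.66) = 208.6
  A: 0 + 2(151.8) = 303.6
  C: 0 + 2(34.66) = 69.33
Total out = 208.6 + 303.6 + 69.33 = 581.6 lbmol/h.

582 lbmol/h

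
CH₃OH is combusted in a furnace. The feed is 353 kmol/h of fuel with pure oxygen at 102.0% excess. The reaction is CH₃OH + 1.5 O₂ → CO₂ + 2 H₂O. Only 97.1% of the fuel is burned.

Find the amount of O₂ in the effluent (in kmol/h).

555 kmol/h

Stoichiometric O₂ = 1.5 × 353 = 529.5 kmol/h; O₂ fed = 529.5 × 2.020 = 1070 kmol/h.
Fuel reacted = 0.971 × 353 → ξ = 342.8 kmol/h.
Outlet (n = n₀ + ν ξ):
  CH₃OH: 353 − 1(342.8) = 10.24
  O₂: 1070 − 1.5(342.8) = 555.4
  CO₂: 0 + 1(342.8) = 342.8
  H₂O: 0 + 2(342.8) = 685.5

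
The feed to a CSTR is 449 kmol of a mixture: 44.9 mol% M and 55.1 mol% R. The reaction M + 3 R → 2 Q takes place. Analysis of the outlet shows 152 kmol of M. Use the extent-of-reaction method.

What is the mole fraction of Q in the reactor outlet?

For M: n = n₀ − 1ξ → 152 = 201.6 − 1ξ, giving ξ = 49.6 kmol.
Outlet amounts (n = n₀ + ν ξ):
  M: 201.6 − 1(49.6) = 152
  R: 247.4 − 3(49.6) = 98.6
  Q: 0 + 2(49.6) = 99.2
Total out = 349.8 kmol; y_Q = 99.2 / 349.8 = 0.2836.

0.284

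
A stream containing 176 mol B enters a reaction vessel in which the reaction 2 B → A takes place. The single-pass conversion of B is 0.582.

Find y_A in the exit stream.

B reacted = 0.582 × 176 = 102.4 mol; ν_B = −2, so ξ = 102.4/2 = 51.22 mol.
Outlet amounts (n = n₀ + ν ξ):
  B: 176 − 2(51.22) = 73.57
  A: 0 + 1(51.22) = 51.22
Total out = 124.8 mol; y_A = 51.22 / 124.8 = 0.4104.

0.41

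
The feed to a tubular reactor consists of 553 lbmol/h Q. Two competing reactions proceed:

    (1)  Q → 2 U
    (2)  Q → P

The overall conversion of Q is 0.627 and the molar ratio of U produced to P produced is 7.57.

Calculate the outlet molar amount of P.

72.5 lbmol/h

Conversion of Q: Q consumed = 0.627 × 553 = 346.7 lbmol/h = 1ξ₁ + 1ξ₂.
Selectivity: 2ξ₁ / (1ξ₂) = 7.57 → ξ₁ = 3.785 ξ₂.
Substitute: (1·3.785 + 1) ξ₂ = 346.7 → ξ₂ = 72.46 lbmol/h, ξ₁ = 274.3 lbmol/h.
Outlet amounts (n = n₀ + Σ ν·ξ):
  Q: 553 − 1(274.3) − 1(72.46) = 206.3
  U: 0 + 2(274.3) = 548.5
  P: 0 + 1(72.46) = 72.46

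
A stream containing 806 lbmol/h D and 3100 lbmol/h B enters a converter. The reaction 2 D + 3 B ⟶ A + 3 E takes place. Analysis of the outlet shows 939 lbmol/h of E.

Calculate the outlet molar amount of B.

2160 lbmol/h

For E: n = n₀ + 3ξ → 939 = 0 + 3ξ, giving ξ = 313 lbmol/h.
Outlet amounts (n = n₀ + ν ξ):
  D: 806 − 2(313) = 180
  B: 3100 − 3(313) = 2161
  A: 0 + 1(313) = 313
  E: 0 + 3(313) = 939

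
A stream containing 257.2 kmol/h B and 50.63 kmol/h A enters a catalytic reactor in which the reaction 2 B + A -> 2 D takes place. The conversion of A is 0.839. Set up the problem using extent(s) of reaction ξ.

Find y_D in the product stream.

A reacted = 0.839 × 50.63 = 42.48 kmol/h; ν_A = −1, so ξ = 42.48/1 = 42.48 kmol/h.
Outlet amounts (n = n₀ + ν ξ):
  B: 257.2 − 2(42.48) = 172.2
  A: 50.63 − 1(42.48) = 8.151
  D: 0 + 2(42.48) = 84.96
Total out = 265.4 kmol/h; y_D = 84.96 / 265.4 = 0.3202.

0.32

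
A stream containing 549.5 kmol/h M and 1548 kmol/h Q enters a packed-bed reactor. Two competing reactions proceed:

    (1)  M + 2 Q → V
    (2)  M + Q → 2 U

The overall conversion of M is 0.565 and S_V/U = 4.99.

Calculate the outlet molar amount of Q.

955 kmol/h

Conversion of M: M consumed = 0.565 × 549.5 = 310.5 kmol/h = 1ξ₁ + 1ξ₂.
Selectivity: 1ξ₁ / (2ξ₂) = 4.99 → ξ₁ = 9.98 ξ₂.
Substitute: (1·9.98 + 1) ξ₂ = 310.5 → ξ₂ = 28.28 kmol/h, ξ₁ = 282.2 kmol/h.
Outlet amounts (n = n₀ + Σ ν·ξ):
  M: 549.5 − 1(282.2) − 1(28.28) = 239
  Q: 1548 − 2(282.2) − 1(28.28) = 955.3
  V: 0 + 1(282.2) = 282.2
  U: 0 + 2(28.28) = 56.55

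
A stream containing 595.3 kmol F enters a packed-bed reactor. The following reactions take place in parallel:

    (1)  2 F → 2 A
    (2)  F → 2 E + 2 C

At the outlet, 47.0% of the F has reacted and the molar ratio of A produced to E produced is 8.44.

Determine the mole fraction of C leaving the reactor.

0.0487

Conversion of F: F consumed = 0.47 × 595.3 = 279.8 kmol = 2ξ₁ + 1ξ₂.
Selectivity: 2ξ₁ / (2ξ₂) = 8.44 → ξ₁ = 8.44 ξ₂.
Substitute: (2·8.44 + 1) ξ₂ = 279.8 → ξ₂ = 15.65 kmol, ξ₁ = 132.1 kmol.
Outlet amounts (n = n₀ + Σ ν·ξ):
  F: 595.3 − 2(132.1) − 1(15.65) = 315.5
  A: 0 + 2(132.1) = 264.1
  E: 0 + 2(15.65) = 31.3
  C: 0 + 2(15.65) = 31.3
Total out = 642.2 kmol; y_C = 31.3 / 642.2 = 0.04873.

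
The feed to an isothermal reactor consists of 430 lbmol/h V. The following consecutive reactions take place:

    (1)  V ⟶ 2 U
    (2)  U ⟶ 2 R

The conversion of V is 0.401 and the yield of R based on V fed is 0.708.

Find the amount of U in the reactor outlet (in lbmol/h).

193 lbmol/h

Conversion of V: V consumed = 1ξ₁ = 0.401 × 430 → ξ₁ = 172.4 lbmol/h.
Yield of R: 2ξ₂ / 430 = 0.708 → ξ₂ = 152.2 lbmol/h.
Outlet amounts (n = n₀ + Σ ν·ξ):
  V: 430 − 1(172.4) = 257.6
  U: 0 + 2(172.4) − 1(152.2) = 192.6
  R: 0 + 2(152.2) = 304.4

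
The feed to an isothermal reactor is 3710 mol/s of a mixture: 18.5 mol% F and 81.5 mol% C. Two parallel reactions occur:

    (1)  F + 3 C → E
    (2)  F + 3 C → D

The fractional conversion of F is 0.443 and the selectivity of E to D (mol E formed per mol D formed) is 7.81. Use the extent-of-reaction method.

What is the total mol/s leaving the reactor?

Conversion of F: F consumed = 0.443 × 686.4 = 304.1 mol/s = 1ξ₁ + 1ξ₂.
Selectivity: 1ξ₁ / (1ξ₂) = 7.81 → ξ₁ = 7.81 ξ₂.
Substitute: (1·7.81 + 1) ξ₂ = 304.1 → ξ₂ = 34.51 mol/s, ξ₁ = 269.5 mol/s.
Outlet amounts (n = n₀ + Σ ν·ξ):
  F: 686.4 − 1(269.5) − 1(34.51) = 382.3
  C: 3024 − 3(269.5) − 3(34.51) = 2111
  E: 0 + 1(269.5) = 269.5
  D: 0 + 1(34.51) = 34.51
Total out = 382.3 + 2111 + 269.5 + 34.51 = 2798 mol/s.

2800 mol/s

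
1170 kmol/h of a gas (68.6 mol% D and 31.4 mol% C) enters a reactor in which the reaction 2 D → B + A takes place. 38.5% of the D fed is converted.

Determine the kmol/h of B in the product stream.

D reacted = 0.385 × 802.6 = 309 kmol/h; ν_D = −2, so ξ = 309/2 = 154.5 kmol/h.
Outlet amounts (n = n₀ + ν ξ):
  D: 802.6 − 2(154.5) = 493.6
  B: 0 + 1(154.5) = 154.5
  A: 0 + 1(154.5) = 154.5
  C: 367.4 (inert)

155 kmol/h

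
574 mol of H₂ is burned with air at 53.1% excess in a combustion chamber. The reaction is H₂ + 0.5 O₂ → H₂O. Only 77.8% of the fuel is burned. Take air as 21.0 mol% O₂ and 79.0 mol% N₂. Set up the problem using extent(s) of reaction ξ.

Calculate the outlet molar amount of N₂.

Stoichiometric O₂ = 0.5 × 574 = 287 mol; O₂ fed = 287 × 1.531 = 439.4 mol.
N₂ fed = 439.4 × 79/21 = 1653 mol.
Fuel reacted = 0.778 × 574 → ξ = 446.6 mol.
Outlet (n = n₀ + ν ξ):
  H₂: 574 − 1(446.6) = 127.4
  O₂: 439.4 − 0.5(446.6) = 216.1
  N₂: 1653 (inert)
  H₂O: 0 + 1(446.6) = 446.6

1650 mol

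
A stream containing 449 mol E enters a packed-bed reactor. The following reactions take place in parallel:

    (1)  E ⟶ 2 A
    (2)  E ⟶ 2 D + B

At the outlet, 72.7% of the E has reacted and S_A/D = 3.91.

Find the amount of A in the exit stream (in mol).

520 mol

Conversion of E: E consumed = 0.727 × 449 = 326.4 mol = 1ξ₁ + 1ξ₂.
Selectivity: 2ξ₁ / (2ξ₂) = 3.91 → ξ₁ = 3.91 ξ₂.
Substitute: (1·3.91 + 1) ξ₂ = 326.4 → ξ₂ = 66.48 mol, ξ₁ = 259.9 mol.
Outlet amounts (n = n₀ + Σ ν·ξ):
  E: 449 − 1(259.9) − 1(66.48) = 122.6
  A: 0 + 2(259.9) = 519.9
  D: 0 + 2(66.48) = 133
  B: 0 + 1(66.48) = 66.48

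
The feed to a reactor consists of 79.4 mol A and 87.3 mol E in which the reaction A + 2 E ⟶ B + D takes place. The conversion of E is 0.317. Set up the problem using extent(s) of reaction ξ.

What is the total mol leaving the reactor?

E reacted = 0.317 × 87.3 = 27.67 mol; ν_E = −2, so ξ = 27.67/2 = 13.84 mol.
Outlet amounts (n = n₀ + ν ξ):
  A: 79.4 − 1(13.84) = 65.56
  E: 87.3 − 2(13.84) = 59.63
  B: 0 + 1(13.84) = 13.84
  D: 0 + 1(13.84) = 13.84
Total out = 65.56 + 59.63 + 13.84 + 13.84 = 152.9 mol.

153 mol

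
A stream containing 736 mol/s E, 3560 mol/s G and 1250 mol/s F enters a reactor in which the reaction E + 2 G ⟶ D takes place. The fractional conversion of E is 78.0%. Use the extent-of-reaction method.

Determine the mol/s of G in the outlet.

E reacted = 0.78 × 736 = 574.1 mol/s; ν_E = −1, so ξ = 574.1/1 = 574.1 mol/s.
Outlet amounts (n = n₀ + ν ξ):
  E: 736 − 1(574.1) = 161.9
  G: 3560 − 2(574.1) = 2412
  D: 0 + 1(574.1) = 574.1
  F: 1250 (inert)

2410 mol/s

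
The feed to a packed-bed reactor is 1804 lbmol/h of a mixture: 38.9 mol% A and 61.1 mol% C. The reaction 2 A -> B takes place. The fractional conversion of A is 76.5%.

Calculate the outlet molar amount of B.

A reacted = 0.765 × 701.8 = 536.8 lbmol/h; ν_A = −2, so ξ = 536.8/2 = 268.4 lbmol/h.
Outlet amounts (n = n₀ + ν ξ):
  A: 701.8 − 2(268.4) = 164.9
  B: 0 + 1(268.4) = 268.4
  C: 1102 (inert)

268 lbmol/h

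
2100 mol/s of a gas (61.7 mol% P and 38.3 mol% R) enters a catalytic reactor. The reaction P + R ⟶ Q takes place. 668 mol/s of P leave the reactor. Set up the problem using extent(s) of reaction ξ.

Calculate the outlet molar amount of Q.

628 mol/s

For P: n = n₀ − 1ξ → 668 = 1296 − 1ξ, giving ξ = 627.7 mol/s.
Outlet amounts (n = n₀ + ν ξ):
  P: 1296 − 1(627.7) = 668
  R: 804.3 − 1(627.7) = 176.6
  Q: 0 + 1(627.7) = 627.7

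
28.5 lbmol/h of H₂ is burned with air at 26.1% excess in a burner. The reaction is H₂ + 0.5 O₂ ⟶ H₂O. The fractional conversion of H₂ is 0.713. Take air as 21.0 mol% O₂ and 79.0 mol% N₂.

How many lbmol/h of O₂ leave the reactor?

7.81 lbmol/h

Stoichiometric O₂ = 0.5 × 28.5 = 14.25 lbmol/h; O₂ fed = 14.25 × 1.261 = 17.97 lbmol/h.
N₂ fed = 17.97 × 79/21 = 67.6 lbmol/h.
Fuel reacted = 0.713 × 28.5 → ξ = 20.32 lbmol/h.
Outlet (n = n₀ + ν ξ):
  H₂: 28.5 − 1(20.32) = 8.18
  O₂: 17.97 − 0.5(20.32) = 7.809
  N₂: 67.6 (inert)
  H₂O: 0 + 1(20.32) = 20.32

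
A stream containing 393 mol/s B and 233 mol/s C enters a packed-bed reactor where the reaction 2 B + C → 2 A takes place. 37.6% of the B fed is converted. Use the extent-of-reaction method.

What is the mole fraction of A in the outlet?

0.268

B reacted = 0.376 × 393 = 147.8 mol/s; ν_B = −2, so ξ = 147.8/2 = 73.88 mol/s.
Outlet amounts (n = n₀ + ν ξ):
  B: 393 − 2(73.88) = 245.2
  C: 233 − 1(73.88) = 159.1
  A: 0 + 2(73.88) = 147.8
Total out = 552.1 mol/s; y_A = 147.8 / 552.1 = 0.2676.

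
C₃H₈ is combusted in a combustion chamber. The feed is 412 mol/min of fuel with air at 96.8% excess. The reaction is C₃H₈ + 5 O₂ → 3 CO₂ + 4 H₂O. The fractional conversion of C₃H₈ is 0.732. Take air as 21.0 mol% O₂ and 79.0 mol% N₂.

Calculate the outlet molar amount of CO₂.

Stoichiometric O₂ = 5 × 412 = 2060 mol/min; O₂ fed = 2060 × 1.968 = 4054 mol/min.
N₂ fed = 4054 × 79/21 = 15250 mol/min.
Fuel reacted = 0.732 × 412 → ξ = 301.6 mol/min.
Outlet (n = n₀ + ν ξ):
  C₃H₈: 412 − 1(301.6) = 110.4
  O₂: 4054 − 5(301.6) = 2546
  N₂: 15250 (inert)
  CO₂: 0 + 3(301.6) = 904.8
  H₂O: 0 + 4(301.6) = 1206

905 mol/min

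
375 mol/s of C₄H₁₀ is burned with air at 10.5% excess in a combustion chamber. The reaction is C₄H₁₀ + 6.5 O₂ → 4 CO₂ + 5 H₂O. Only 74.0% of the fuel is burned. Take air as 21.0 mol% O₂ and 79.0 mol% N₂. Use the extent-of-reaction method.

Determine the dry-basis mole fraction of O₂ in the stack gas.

0.0727

Stoichiometric O₂ = 6.5 × 375 = 2438 mol/s; O₂ fed = 2438 × 1.105 = 2693 mol/s.
N₂ fed = 2693 × 79/21 = 10130 mol/s.
Fuel reacted = 0.74 × 375 → ξ = 277.5 mol/s.
Outlet (n = n₀ + ν ξ):
  C₄H₁₀: 375 − 1(277.5) = 97.5
  O₂: 2693 − 6.5(277.5) = 889.7
  N₂: 10130 (inert)
  CO₂: 0 + 4(277.5) = 1110
  H₂O: 0 + 5(277.5) = 1388
Dry total = 12230 mol/s; y_O₂ (dry) = 889.7 / 12230 = 0.07275.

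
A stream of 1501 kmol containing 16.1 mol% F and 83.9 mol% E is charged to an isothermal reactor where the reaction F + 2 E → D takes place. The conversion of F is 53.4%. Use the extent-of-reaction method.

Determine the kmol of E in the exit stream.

1000 kmol

F reacted = 0.534 × 241.7 = 129 kmol; ν_F = −1, so ξ = 129/1 = 129 kmol.
Outlet amounts (n = n₀ + ν ξ):
  F: 241.7 − 1(129) = 112.6
  E: 1259 − 2(129) = 1001
  D: 0 + 1(129) = 129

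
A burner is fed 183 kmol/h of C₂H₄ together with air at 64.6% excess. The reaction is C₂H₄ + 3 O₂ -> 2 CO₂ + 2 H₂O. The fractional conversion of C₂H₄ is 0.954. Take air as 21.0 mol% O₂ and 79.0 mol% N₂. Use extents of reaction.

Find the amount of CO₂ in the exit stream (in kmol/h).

Stoichiometric O₂ = 3 × 183 = 549 kmol/h; O₂ fed = 549 × 1.646 = 903.7 kmol/h.
N₂ fed = 903.7 × 79/21 = 3399 kmol/h.
Fuel reacted = 0.954 × 183 → ξ = 174.6 kmol/h.
Outlet (n = n₀ + ν ξ):
  C₂H₄: 183 − 1(174.6) = 8.418
  O₂: 903.7 − 3(174.6) = 379.9
  N₂: 3399 (inert)
  CO₂: 0 + 2(174.6) = 349.2
  H₂O: 0 + 2(174.6) = 349.2

349 kmol/h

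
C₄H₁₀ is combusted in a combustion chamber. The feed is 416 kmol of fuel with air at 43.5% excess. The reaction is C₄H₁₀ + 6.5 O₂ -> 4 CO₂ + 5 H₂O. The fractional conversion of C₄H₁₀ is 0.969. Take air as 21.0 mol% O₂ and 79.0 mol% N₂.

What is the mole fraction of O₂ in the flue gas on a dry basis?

0.0721

Stoichiometric O₂ = 6.5 × 416 = 2704 kmol; O₂ fed = 2704 × 1.435 = 3880 kmol.
N₂ fed = 3880 × 79/21 = 14600 kmol.
Fuel reacted = 0.969 × 416 → ξ = 403.1 kmol.
Outlet (n = n₀ + ν ξ):
  C₄H₁₀: 416 − 1(403.1) = 12.9
  O₂: 3880 − 6.5(403.1) = 1260
  N₂: 14600 (inert)
  CO₂: 0 + 4(403.1) = 1612
  H₂O: 0 + 5(403.1) = 2016
Dry total = 17480 kmol; y_O₂ (dry) = 1260 / 17480 = 0.07208.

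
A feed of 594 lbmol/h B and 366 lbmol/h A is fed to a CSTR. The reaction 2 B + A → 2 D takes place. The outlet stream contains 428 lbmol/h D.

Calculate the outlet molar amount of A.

For D: n = n₀ + 2ξ → 428 = 0 + 2ξ, giving ξ = 214 lbmol/h.
Outlet amounts (n = n₀ + ν ξ):
  B: 594 − 2(214) = 166
  A: 366 − 1(214) = 152
  D: 0 + 2(214) = 428

152 lbmol/h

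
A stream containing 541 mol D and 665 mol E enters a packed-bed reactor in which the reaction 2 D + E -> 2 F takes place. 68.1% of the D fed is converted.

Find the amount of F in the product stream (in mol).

D reacted = 0.681 × 541 = 368.4 mol; ν_D = −2, so ξ = 368.4/2 = 184.2 mol.
Outlet amounts (n = n₀ + ν ξ):
  D: 541 − 2(184.2) = 172.6
  E: 665 − 1(184.2) = 480.8
  F: 0 + 2(184.2) = 368.4

368 mol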